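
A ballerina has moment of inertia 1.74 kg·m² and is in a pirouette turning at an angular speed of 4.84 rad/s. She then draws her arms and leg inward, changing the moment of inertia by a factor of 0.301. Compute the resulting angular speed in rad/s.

ω₂ ≈ 16.1 rad/s

No external torque acts about the spin axis, so angular momentum is conserved.
I₂ = 0.301 × 1.74 = 0.5237 kg·m².
ω₂ = I₁ω₁ / I₂ = (1.740)(4.84 rad/s) / (0.5237) = 16.08 rad/s.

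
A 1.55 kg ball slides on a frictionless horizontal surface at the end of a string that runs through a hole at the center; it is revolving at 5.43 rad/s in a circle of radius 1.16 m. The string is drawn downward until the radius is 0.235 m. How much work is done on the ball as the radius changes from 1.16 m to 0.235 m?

The constraining force is radial, so m r² ω about the center is conserved.
ω₂ = ω₁ (r₁/r₂)² = (5.43)(1.16/0.235)² = 132.3 rad/s.
W = ΔKE = ½m(v₂² − v₁²) = 718.5 J.

W ≈ 718 J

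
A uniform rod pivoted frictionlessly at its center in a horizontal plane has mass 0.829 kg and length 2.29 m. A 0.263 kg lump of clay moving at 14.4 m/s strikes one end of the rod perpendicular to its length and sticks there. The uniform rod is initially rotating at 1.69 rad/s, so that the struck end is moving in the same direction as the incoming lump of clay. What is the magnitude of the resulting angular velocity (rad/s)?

The axle reaction passes through the pivot and exerts no torque about it; angular momentum about the pivot is conserved through the impact.
I_p = (1/12)(0.829)(2.29)² = 0.3623 kg·m². Taking the sense of the lump of clay's angular momentum as positive, L_{lump} = m v R = (0.263)(14.4)(2.29/2) = 4.336 kg·m²/s.
L_i = +I_p ω_p + m v R = +(0.3623)(1.69) + 4.336 = 4.949 kg·m²/s.
After sticking, I_f = I_p + m R² = 0.3623 + (0.263)(2.29/2)² = 0.7071 kg·m².
ω_f = L_i / I_f = 4.949 / 0.7071 = 6.999 rad/s.

|ω_f| ≈ 7.00 rad/s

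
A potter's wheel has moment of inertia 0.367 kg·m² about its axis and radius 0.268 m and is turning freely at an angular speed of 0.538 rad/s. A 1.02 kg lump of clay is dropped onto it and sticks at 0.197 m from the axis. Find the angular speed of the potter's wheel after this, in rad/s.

The added mass arrives with no angular momentum about the axis, and any external torque about the axis is negligible, so the system's angular momentum is conserved.
Added inertia Σmr² = (1.02)(0.197)² = 0.03959 kg·m²; I_f = 0.3670 + 0.03959 = 0.4066 kg·m².
ω_f = I_p ω_i / I_f = (0.3670)(0.538) / 0.4066 = 0.4856 rad/s.

ω_f ≈ 0.486 rad/s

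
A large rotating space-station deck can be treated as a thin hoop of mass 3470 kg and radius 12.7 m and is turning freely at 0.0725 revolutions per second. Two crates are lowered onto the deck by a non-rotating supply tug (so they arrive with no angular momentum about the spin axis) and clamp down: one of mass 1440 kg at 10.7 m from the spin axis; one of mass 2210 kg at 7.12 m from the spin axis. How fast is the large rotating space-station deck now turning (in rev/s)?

No external torque acts about the spin axis; L_before = L_after.
I_p = (3470)(12.7)² = 5.597e+05 kg·m².
Added inertia Σmr² = (1440)(10.7)² + (2210)(7.12)² = 2.769e+05 kg·m²; I_f = 5.597e+05 + 2.769e+05 = 8.366e+05 kg·m².
ω_f = I_p ω_i / I_f = (5.597e+05)(0.0725) / 8.366e+05 = 0.04850 rev/s.

ω_f ≈ 0.0485 rev/s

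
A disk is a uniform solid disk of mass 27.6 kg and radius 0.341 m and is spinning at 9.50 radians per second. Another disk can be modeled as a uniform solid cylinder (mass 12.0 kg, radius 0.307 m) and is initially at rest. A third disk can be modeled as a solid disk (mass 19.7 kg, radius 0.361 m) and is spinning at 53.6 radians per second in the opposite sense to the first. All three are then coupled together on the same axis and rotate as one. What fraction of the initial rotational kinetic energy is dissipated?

The coupling torques are internal; angular momentum about the shared axis is conserved.
Moments of inertia: I_A = ½(27.6)(0.341)² = 1.605 kg·m²; I_B = ½(12.0)(0.307)² = 0.5655 kg·m²; I_C = ½(19.7)(0.361)² = 1.284 kg·m².
Taking A's sense as positive: L = (1.605)(9.50) − (1.284)(53.6) = -53.56 kg·m²·rad/s.
Combined I = 1.605 + 0.5655 + 1.284 = 3.454 kg·m².
ω_f = L / I = -53.56 / 3.454 = -15.51 rad/s.
KE_i = ½ΣIω² = 1916 J; KE_f = ½(3.454)(15.51)² = 415.3 J.
Fraction dissipated = (KE_i − KE_f)/KE_i = 0.7833.

fraction ≈ 0.783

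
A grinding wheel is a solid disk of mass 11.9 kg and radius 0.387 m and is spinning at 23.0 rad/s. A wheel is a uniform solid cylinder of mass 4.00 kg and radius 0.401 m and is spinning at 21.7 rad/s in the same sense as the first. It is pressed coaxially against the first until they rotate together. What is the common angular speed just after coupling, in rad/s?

The coupling torques are internal; angular momentum about the shared axis is conserved.
Moments of inertia: I_A = ½(11.9)(0.387)² = 0.8911 kg·m²; I_B = ½(4.00)(0.401)² = 0.3216 kg·m².
Taking A's sense as positive: L = (0.8911)(23.0) + (0.3216)(21.7) = 27.47 kg·m²·rad/s.
Combined I = 0.8911 + 0.3216 = 1.213 kg·m².
ω_f = L / I = 27.47 / 1.213 = 22.66 rad/s.

|ω_f| ≈ 22.7 rad/s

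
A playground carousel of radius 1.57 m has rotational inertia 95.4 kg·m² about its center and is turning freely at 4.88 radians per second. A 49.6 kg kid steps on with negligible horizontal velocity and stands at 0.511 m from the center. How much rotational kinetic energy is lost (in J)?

energy lost ≈ 136 J

No external torque acts about the center; L_before = L_after.
Added inertia Σmr² = (49.6)(0.511)² = 12.95 kg·m²; I_f = 95.40 + 12.95 = 108.4 kg·m².
ω_f = I_p ω_i / I_f = (95.40)(4.88) / 108.4 = 4.297 rad/s.
KE_i = ½(95.40)(4.880 rad/s)² = 1136 J; KE_f = ½(108.4)(4.297)² = 1000 J.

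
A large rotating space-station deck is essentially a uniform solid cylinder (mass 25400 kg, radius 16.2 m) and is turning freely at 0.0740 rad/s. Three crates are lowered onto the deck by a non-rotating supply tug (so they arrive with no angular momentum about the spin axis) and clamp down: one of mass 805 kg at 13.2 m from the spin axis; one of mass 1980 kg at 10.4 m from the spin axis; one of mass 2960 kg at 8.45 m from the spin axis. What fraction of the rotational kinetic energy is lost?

The added mass arrives with no angular momentum about the spin axis, and any external torque about the spin axis is negligible, so the system's angular momentum is conserved.
I_p = ½(25400)(16.2)² = 3.333e+06 kg·m².
Added inertia Σmr² = (805)(13.2)² + (1980)(10.4)² + (2960)(8.45)² = 5.658e+05 kg·m²; I_f = 3.333e+06 + 5.658e+05 = 3.899e+06 kg·m².
ω_f = I_p ω_i / I_f = (3.333e+06)(0.0740) / 3.899e+06 = 0.06326 rad/s.
KE_i = ½(3.333e+06)(0.07400 rad/s)² = 9126 J; KE_f = ½(3.899e+06)(0.06326)² = 7801 J.
Fraction lost = 0.1451.

fraction ≈ 0.145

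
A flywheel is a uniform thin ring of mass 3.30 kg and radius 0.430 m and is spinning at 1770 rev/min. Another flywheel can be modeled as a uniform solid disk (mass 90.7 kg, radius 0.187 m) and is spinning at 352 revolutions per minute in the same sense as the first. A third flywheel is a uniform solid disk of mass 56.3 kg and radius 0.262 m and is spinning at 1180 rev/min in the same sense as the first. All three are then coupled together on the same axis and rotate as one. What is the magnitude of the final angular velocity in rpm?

|ω_f| ≈ 949 rpm

The coupling torques are internal; angular momentum about the shared axis is conserved.
Moments of inertia: I_A = (3.30)(0.430)² = 0.6102 kg·m²; I_B = ½(90.7)(0.187)² = 1.586 kg·m²; I_C = ½(56.3)(0.262)² = 1.932 kg·m².
Taking A's sense as positive: L = (0.6102)(1770) + (1.586)(352) + (1.932)(1180) = 3918 kg·m²·rpm.
Combined I = 0.6102 + 1.586 + 1.932 = 4.128 kg·m².
ω_f = L / I = 3918 / 4.128 = 949.1 rpm.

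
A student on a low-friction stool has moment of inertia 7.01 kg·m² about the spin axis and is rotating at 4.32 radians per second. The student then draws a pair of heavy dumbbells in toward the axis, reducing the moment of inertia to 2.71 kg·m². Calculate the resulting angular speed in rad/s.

ω₂ ≈ 11.2 rad/s

With no external torque about the axis, L is conserved: I₁ω₁ = I₂ω₂.
ω₂ = I₁ω₁ / I₂ = (7.010)(4.32 rad/s) / (2.710) = 11.17 rad/s.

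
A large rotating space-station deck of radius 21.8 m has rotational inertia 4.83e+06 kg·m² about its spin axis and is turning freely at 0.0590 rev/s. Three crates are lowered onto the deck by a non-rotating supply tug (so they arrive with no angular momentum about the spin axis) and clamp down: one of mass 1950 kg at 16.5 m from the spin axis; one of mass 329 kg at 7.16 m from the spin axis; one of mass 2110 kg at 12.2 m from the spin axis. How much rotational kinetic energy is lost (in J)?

The added mass arrives with no angular momentum about the spin axis, and any external torque about the spin axis is negligible, so the system's angular momentum is conserved.
Added inertia Σmr² = (1950)(16.5)² + (329)(7.16)² + (2110)(12.2)² = 8.618e+05 kg·m²; I_f = 4.830e+06 + 8.618e+05 = 5.692e+06 kg·m².
ω_f = I_p ω_i / I_f = (4.830e+06)(0.0590) / 5.692e+06 = 0.05007 rev/s.
KE_i = ½(4.830e+06)(0.3707 rad/s)² = 3.319e+05 J; KE_f = ½(5.692e+06)(0.3146)² = 2.816e+05 J.

energy lost ≈ 50300 J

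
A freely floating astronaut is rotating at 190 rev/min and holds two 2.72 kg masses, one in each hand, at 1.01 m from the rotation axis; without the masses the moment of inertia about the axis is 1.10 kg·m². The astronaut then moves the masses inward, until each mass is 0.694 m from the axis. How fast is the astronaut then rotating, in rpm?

With no external torque about the axis, L is conserved: I₁ω₁ = I₂ω₂.
I₁ = 1.10 + 2(2.72)(1.01)² = 6.649 kg·m²; I₂ = 1.10 + 2(2.72)(0.694)² = 3.720 kg·m².
ω₂ = I₁ω₁ / I₂ = (6.649)(190 rpm) / (3.720) = 339.6 rpm.

ω₂ ≈ 340 rpm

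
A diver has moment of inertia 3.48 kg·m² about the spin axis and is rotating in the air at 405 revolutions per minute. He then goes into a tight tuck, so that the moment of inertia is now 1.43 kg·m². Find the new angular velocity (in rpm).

With no external torque about the axis, L is conserved: I₁ω₁ = I₂ω₂.
ω₂ = I₁ω₁ / I₂ = (3.480)(405 rpm) / (1.430) = 985.6 rpm.

ω₂ ≈ 986 rpm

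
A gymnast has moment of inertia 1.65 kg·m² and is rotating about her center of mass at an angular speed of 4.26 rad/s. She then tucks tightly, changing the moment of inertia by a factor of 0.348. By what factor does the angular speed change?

Angular momentum about the spin axis is conserved since the torque about it is zero.
I₂ = 0.348 × 1.65 = 0.5742 kg·m².
ω₂/ω₁ = I₁/I₂ = 1.650 / 0.5742 = 2.874.

ω₂/ω₁ ≈ 2.87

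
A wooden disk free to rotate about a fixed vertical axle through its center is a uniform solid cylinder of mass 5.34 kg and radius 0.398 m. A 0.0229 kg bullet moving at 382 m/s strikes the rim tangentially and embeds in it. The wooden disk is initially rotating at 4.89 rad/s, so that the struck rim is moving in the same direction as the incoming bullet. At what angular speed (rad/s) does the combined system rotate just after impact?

|ω_f| ≈ 13.0 rad/s

About the axle the impulsive forces during the collision are internal, so angular momentum about that axis is conserved.
I_p = ½(5.34)(0.398)² = 0.4229 kg·m². Taking the sense of the bullet's angular momentum as positive, L_{bullet} = m v R = (0.0229)(382)(0.398) = 3.482 kg·m²/s.
L_i = +I_p ω_p + m v R = +(0.4229)(4.89) + 3.482 = 5.550 kg·m²/s.
After sticking, I_f = I_p + m R² = 0.4229 + (0.0229)(0.398)² = 0.4266 kg·m².
ω_f = L_i / I_f = 5.550 / 0.4266 = 13.01 rad/s.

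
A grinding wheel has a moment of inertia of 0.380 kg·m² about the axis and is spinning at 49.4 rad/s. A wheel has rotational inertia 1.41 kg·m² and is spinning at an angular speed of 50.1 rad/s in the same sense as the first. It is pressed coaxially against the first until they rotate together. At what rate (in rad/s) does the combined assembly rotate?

The coupling torques are internal; angular momentum about the shared axis is conserved.
Taking A's sense as positive: L = (0.3800)(49.4) + (1.410)(50.1) = 89.41 kg·m²·rad/s.
Combined I = 0.3800 + 1.410 = 1.790 kg·m².
ω_f = L / I = 89.41 / 1.790 = 49.95 rad/s.

|ω_f| ≈ 50.0 rad/s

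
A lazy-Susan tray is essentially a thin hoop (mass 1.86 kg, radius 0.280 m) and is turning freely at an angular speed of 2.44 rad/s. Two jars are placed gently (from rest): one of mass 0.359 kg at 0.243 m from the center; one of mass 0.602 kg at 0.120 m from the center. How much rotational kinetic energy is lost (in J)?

The added mass arrives with no angular momentum about the center, and any external torque about the center is negligible, so the system's angular momentum is conserved.
I_p = (1.86)(0.280)² = 0.1458 kg·m².
Added inertia Σmr² = (0.359)(0.243)² + (0.602)(0.120)² = 0.02987 kg·m²; I_f = 0.1458 + 0.02987 = 0.1757 kg·m².
ω_f = I_p ω_i / I_f = (0.1458)(2.44) / 0.1757 = 2.025 rad/s.
KE_i = ½(0.1458)(2.440 rad/s)² = 0.4341 J; KE_f = ½(0.1757)(2.025)² = 0.3603 J.

energy lost ≈ 0.0738 J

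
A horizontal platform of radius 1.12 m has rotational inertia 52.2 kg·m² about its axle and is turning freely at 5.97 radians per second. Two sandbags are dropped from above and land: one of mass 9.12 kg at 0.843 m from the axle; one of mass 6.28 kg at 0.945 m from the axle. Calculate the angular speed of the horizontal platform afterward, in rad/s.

ω_f ≈ 4.85 rad/s

No external torque acts about the axle; L_before = L_after.
Added inertia Σmr² = (9.12)(0.843)² + (6.28)(0.945)² = 12.09 kg·m²; I_f = 52.20 + 12.09 = 64.29 kg·m².
ω_f = I_p ω_i / I_f = (52.20)(5.97) / 64.29 = 4.847 rad/s.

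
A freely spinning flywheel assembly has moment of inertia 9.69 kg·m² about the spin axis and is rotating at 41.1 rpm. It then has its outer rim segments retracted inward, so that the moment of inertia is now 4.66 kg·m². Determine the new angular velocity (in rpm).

With no external torque about the axis, L is conserved: I₁ω₁ = I₂ω₂.
ω₂ = I₁ω₁ / I₂ = (9.690)(41.1 rpm) / (4.660) = 85.46 rpm.

ω₂ ≈ 85.5 rpm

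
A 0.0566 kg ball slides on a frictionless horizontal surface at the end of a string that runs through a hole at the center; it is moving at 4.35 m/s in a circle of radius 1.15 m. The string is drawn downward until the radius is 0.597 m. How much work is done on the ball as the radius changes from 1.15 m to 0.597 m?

W ≈ 1.45 J

The only horizontal force on the mass is along the cord (radial), so it exerts no torque about the hole and angular momentum m v r is conserved.
v₂ = v₁ r₁ / r₂ = (4.35)(1.15) / (0.597) = 8.379 m/s.
W = ΔKE = ½m(v₂² − v₁²) = 1.452 J.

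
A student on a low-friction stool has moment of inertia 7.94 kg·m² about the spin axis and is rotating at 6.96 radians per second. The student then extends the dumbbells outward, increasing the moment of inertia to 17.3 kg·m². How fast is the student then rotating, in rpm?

No external torque acts about the spin axis, so angular momentum is conserved.
ω₂ = I₁ω₁ / I₂ = (7.940)(6.96 rad/s) / (17.30) = 3.194 rad/s = 30.50 rpm.

ω₂ ≈ 30.5 rpm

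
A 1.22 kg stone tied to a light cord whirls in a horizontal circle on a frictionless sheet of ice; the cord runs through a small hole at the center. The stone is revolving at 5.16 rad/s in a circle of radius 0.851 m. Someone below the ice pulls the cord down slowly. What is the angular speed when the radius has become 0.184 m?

No torque about the axis ⇒ m r₁² ω₁ = m r₂² ω₂.
ω₂ = ω₁ (r₁/r₂)² = (5.16)(0.851/0.184)² = 110.4 rad/s.

ω₂ ≈ 110 rad/s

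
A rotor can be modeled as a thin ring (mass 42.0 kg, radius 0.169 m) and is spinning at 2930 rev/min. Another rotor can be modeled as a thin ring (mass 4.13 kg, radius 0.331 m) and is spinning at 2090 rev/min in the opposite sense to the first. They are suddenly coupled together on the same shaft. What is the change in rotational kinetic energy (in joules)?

ΔKE ≈ -45400 J

The coupling torques are internal; angular momentum about the shared axis is conserved.
Moments of inertia: I_A = (42.0)(0.169)² = 1.200 kg·m²; I_B = (4.13)(0.331)² = 0.4525 kg·m².
Taking A's sense as positive: L = (1.200)(2930) − (0.4525)(2090) = 2569 kg·m²·rpm.
Combined I = 1.200 + 0.4525 = 1.652 kg·m².
ω_f = L / I = 2569 / 1.652 = 1555 rpm.
KE_i = ½ΣIω² = 67300 J; KE_f = ½(1.652)(162.8)² = 21900 J.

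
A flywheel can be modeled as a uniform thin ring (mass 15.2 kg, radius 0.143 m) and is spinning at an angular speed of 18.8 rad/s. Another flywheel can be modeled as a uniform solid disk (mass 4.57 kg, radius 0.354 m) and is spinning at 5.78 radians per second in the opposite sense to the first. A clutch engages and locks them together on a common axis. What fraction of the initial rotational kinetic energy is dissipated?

fraction ≈ 0.754

No external torque acts about the common axis, so total angular momentum is conserved.
Moments of inertia: I_A = (15.2)(0.143)² = 0.3108 kg·m²; I_B = ½(4.57)(0.354)² = 0.2863 kg·m².
Taking A's sense as positive: L = (0.3108)(18.8) − (0.2863)(5.78) = 4.188 kg·m²·rad/s.
Combined I = 0.3108 + 0.2863 = 0.5972 kg·m².
ω_f = L / I = 4.188 / 0.5972 = 7.014 rad/s.
KE_i = ½ΣIω² = 59.71 J; KE_f = ½(0.5972)(7.014)² = 14.69 J.
Fraction dissipated = (KE_i − KE_f)/KE_i = 0.7540.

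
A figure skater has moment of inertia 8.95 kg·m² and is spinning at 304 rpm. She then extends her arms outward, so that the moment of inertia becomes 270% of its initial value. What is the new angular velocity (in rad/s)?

With no external torque about the axis, L is conserved: I₁ω₁ = I₂ω₂.
I₂ = 2.70 × 8.95 = 24.16 kg·m².
ω₂ = I₁ω₁ / I₂ = (8.950)(304 rpm) / (24.16) = 112.6 rpm = 11.79 rad/s.

ω₂ ≈ 11.8 rad/s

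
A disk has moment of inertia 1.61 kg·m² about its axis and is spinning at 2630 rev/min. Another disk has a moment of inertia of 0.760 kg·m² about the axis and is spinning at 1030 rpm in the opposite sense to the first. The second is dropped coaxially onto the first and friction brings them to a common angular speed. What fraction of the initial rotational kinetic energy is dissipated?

The coupling torques are internal; angular momentum about the shared axis is conserved.
Taking A's sense as positive: L = (1.610)(2630) − (0.7600)(1030) = 3452 kg·m²·rpm.
Combined I = 1.610 + 0.7600 = 2.370 kg·m².
ω_f = L / I = 3452 / 2.370 = 1456 rpm.
KE_i = ½ΣIω² = 65480 J; KE_f = ½(2.370)(152.5)² = 27560 J.
Fraction dissipated = (KE_i − KE_f)/KE_i = 0.5791.

fraction ≈ 0.579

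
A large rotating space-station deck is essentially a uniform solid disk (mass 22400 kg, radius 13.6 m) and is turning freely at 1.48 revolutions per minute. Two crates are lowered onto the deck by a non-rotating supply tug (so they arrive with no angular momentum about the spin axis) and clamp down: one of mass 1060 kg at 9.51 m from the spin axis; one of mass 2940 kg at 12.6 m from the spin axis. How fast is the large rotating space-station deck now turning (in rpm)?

ω_f ≈ 1.16 rpm

The added mass arrives with no angular momentum about the spin axis, and any external torque about the spin axis is negligible, so the system's angular momentum is conserved.
I_p = ½(22400)(13.6)² = 2.072e+06 kg·m².
Added inertia Σmr² = (1060)(9.51)² + (2940)(12.6)² = 5.626e+05 kg·m²; I_f = 2.072e+06 + 5.626e+05 = 2.634e+06 kg·m².
ω_f = I_p ω_i / I_f = (2.072e+06)(1.48) / 2.634e+06 = 1.164 rpm.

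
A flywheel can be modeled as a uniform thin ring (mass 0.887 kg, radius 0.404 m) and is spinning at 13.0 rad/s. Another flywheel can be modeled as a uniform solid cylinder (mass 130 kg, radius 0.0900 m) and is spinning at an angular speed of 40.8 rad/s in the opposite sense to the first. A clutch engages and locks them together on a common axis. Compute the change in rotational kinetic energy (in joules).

ΔKE ≈ -164 J

The coupling torques are internal; angular momentum about the shared axis is conserved.
Moments of inertia: I_A = (0.887)(0.404)² = 0.1448 kg·m²; I_B = ½(130)(0.0900)² = 0.5265 kg·m².
Taking A's sense as positive: L = (0.1448)(13.0) − (0.5265)(40.8) = -19.60 kg·m²·rad/s.
Combined I = 0.1448 + 0.5265 = 0.6713 kg·m².
ω_f = L / I = -19.60 / 0.6713 = -29.20 rad/s.
KE_i = ½ΣIω² = 450.4 J; KE_f = ½(0.6713)(29.20)² = 286.1 J.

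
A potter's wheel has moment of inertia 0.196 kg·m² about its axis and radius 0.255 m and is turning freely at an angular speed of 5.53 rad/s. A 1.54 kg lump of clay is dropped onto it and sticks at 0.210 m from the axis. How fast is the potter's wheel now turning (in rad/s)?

The added mass arrives with no angular momentum about the axis, and any external torque about the axis is negligible, so the system's angular momentum is conserved.
Added inertia Σmr² = (1.54)(0.210)² = 0.06791 kg·m²; I_f = 0.1960 + 0.06791 = 0.2639 kg·m².
ω_f = I_p ω_i / I_f = (0.1960)(5.53) / 0.2639 = 4.107 rad/s.

ω_f ≈ 4.11 rad/s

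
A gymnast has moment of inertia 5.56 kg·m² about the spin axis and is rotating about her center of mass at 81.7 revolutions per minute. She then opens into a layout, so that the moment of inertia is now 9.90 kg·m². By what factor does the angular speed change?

ω₂/ω₁ ≈ 0.562

With no external torque about the axis, L is conserved: I₁ω₁ = I₂ω₂.
ω₂/ω₁ = I₁/I₂ = 5.560 / 9.900 = 0.5616.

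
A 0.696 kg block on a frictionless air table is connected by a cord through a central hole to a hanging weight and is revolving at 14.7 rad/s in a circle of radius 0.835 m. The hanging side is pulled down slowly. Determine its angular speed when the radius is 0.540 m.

The constraining force is radial, so m r² ω about the center is conserved.
ω₂ = ω₁ (r₁/r₂)² = (14.7)(0.835/0.540)² = 35.15 rad/s.

ω₂ ≈ 35.1 rad/s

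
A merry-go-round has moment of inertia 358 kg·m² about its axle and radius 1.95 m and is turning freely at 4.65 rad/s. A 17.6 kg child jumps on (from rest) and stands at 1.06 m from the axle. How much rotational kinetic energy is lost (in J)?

The added mass arrives with no angular momentum about the axle, and any external torque about the axle is negligible, so the system's angular momentum is conserved.
Added inertia Σmr² = (17.6)(1.06)² = 19.78 kg·m²; I_f = 358.0 + 19.78 = 377.8 kg·m².
ω_f = I_p ω_i / I_f = (358.0)(4.65) / 377.8 = 4.407 rad/s.
KE_i = ½(358.0)(4.650 rad/s)² = 3870 J; KE_f = ½(377.8)(4.407)² = 3668 J.

energy lost ≈ 203 J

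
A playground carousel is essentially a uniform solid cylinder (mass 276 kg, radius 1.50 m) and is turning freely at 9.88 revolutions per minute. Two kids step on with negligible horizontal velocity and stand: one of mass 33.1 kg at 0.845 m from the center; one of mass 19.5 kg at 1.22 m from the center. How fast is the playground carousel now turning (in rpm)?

ω_f ≈ 8.45 rpm

The added mass arrives with no angular momentum about the center, and any external torque about the center is negligible, so the system's angular momentum is conserved.
I_p = ½(276)(1.50)² = 310.5 kg·m².
Added inertia Σmr² = (33.1)(0.845)² + (19.5)(1.22)² = 52.66 kg·m²; I_f = 310.5 + 52.66 = 363.2 kg·m².
ω_f = I_p ω_i / I_f = (310.5)(9.88) / 363.2 = 8.447 rpm.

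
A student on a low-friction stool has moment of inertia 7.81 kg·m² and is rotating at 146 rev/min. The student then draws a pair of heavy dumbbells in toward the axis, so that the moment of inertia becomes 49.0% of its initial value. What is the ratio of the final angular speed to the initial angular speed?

Angular momentum about the spin axis is conserved since the torque about it is zero.
I₂ = 0.490 × 7.81 = 3.827 kg·m².
ω₂/ω₁ = I₁/I₂ = 7.810 / 3.827 = 2.041.

ω₂/ω₁ ≈ 2.04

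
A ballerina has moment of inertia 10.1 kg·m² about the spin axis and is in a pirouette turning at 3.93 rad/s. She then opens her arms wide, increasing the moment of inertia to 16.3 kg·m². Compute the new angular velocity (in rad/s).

No external torque acts about the spin axis, so angular momentum is conserved.
ω₂ = I₁ω₁ / I₂ = (10.10)(3.93 rad/s) / (16.30) = 2.435 rad/s.

ω₂ ≈ 2.44 rad/s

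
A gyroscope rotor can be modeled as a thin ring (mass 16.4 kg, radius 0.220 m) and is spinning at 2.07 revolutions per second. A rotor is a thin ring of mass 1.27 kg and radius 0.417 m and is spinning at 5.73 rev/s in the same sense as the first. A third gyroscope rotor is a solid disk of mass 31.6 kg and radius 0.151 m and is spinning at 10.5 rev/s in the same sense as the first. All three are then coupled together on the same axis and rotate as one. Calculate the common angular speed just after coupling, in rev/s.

The coupling torques are internal; angular momentum about the shared axis is conserved.
Moments of inertia: I_A = (16.4)(0.220)² = 0.7938 kg·m²; I_B = (1.27)(0.417)² = 0.2208 kg·m²; I_C = ½(31.6)(0.151)² = 0.3603 kg·m².
Taking A's sense as positive: L = (0.7938)(2.07) + (0.2208)(5.73) + (0.3603)(10.5) = 6.691 kg·m²·rev/s.
Combined I = 0.7938 + 0.2208 + 0.3603 = 1.375 kg·m².
ω_f = L / I = 6.691 / 1.375 = 4.867 rev/s.

|ω_f| ≈ 4.87 rev/s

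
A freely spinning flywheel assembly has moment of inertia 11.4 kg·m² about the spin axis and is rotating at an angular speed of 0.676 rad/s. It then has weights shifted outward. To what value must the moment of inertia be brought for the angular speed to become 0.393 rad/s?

Angular momentum about the spin axis is conserved since the torque about it is zero.
I₂ = I₁ω₁ / ω₂ = (11.4)(0.676) / (0.393) = 19.61 kg·m².

I₂ ≈ 19.6 kg·m²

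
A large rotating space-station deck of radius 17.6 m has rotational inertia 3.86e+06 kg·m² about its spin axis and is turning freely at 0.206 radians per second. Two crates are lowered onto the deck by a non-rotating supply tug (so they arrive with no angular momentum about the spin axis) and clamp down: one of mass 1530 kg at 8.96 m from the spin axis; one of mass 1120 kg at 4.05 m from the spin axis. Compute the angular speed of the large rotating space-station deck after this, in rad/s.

ω_f ≈ 0.199 rad/s

No external torque acts about the spin axis; L_before = L_after.
Added inertia Σmr² = (1530)(8.96)² + (1120)(4.05)² = 1.412e+05 kg·m²; I_f = 3.860e+06 + 1.412e+05 = 4.001e+06 kg·m².
ω_f = I_p ω_i / I_f = (3.860e+06)(0.206) / 4.001e+06 = 0.1987 rad/s.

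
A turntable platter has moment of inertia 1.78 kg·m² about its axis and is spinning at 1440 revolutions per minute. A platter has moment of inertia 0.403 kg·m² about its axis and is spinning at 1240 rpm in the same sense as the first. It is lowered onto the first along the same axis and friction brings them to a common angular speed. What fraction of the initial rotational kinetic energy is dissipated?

fraction ≈ 0.00305

No external torque acts about the common axis, so total angular momentum is conserved.
Taking A's sense as positive: L = (1.780)(1440) + (0.4030)(1240) = 3063 kg·m²·rpm.
Combined I = 1.780 + 0.4030 = 2.183 kg·m².
ω_f = L / I = 3063 / 2.183 = 1403 rpm.
KE_i = ½ΣIω² = 23640 J; KE_f = ½(2.183)(146.9)² = 23560 J.
Fraction dissipated = (KE_i − KE_f)/KE_i = 0.003049.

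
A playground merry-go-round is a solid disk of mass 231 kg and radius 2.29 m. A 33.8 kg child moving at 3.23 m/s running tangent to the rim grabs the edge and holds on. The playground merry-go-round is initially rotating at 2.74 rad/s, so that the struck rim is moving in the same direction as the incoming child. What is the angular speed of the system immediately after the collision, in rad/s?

|ω_f| ≈ 2.44 rad/s

The axle reaction passes through the axle and exerts no torque about it; angular momentum about the axle is conserved through the impact.
I_p = ½(231)(2.29)² = 605.7 kg·m². Taking the sense of the child's angular momentum as positive, L_{child} = m v R = (33.8)(3.23)(2.29) = 250.0 kg·m²/s.
L_i = +I_p ω_p + m v R = +(605.7)(2.74) + 250.0 = 1910 kg·m²/s.
After sticking, I_f = I_p + m R² = 605.7 + (33.8)(2.29)² = 782.9 kg·m².
ω_f = L_i / I_f = 1910 / 782.9 = 2.439 rad/s.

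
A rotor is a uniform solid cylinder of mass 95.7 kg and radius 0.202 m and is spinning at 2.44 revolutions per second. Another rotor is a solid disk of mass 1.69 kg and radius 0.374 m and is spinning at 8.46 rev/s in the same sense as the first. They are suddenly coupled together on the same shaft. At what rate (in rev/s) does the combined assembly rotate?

No external torque acts about the common axis, so total angular momentum is conserved.
Moments of inertia: I_A = ½(95.7)(0.202)² = 1.952 kg·m²; I_B = ½(1.69)(0.374)² = 0.1182 kg·m².
Taking A's sense as positive: L = (1.952)(2.44) + (0.1182)(8.46) = 5.764 kg·m²·rev/s.
Combined I = 1.952 + 0.1182 = 2.071 kg·m².
ω_f = L / I = 5.764 / 2.071 = 2.784 rev/s.

|ω_f| ≈ 2.78 rev/s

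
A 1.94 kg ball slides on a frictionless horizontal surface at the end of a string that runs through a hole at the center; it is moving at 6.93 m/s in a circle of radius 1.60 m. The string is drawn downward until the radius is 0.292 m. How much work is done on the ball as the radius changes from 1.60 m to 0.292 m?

W ≈ 1350 J

Central (radial) force ⇒ zero torque about the center ⇒ m v r is constant.
v₂ = v₁ r₁ / r₂ = (6.93)(1.60) / (0.292) = 37.97 m/s.
W = ΔKE = ½m(v₂² − v₁²) = 1352 J.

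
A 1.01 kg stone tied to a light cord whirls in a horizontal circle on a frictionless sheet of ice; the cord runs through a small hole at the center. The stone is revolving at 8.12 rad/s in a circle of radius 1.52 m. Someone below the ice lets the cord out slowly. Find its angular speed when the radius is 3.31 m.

The constraining force is radial, so m r² ω about the center is conserved.
ω₂ = ω₁ (r₁/r₂)² = (8.12)(1.52/3.31)² = 1.712 rad/s.

ω₂ ≈ 1.71 rad/s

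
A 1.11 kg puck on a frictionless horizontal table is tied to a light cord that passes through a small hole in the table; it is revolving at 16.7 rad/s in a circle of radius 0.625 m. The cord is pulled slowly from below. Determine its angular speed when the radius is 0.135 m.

No torque about the axis ⇒ m r₁² ω₁ = m r₂² ω₂.
ω₂ = ω₁ (r₁/r₂)² = (16.7)(0.625/0.135)² = 357.9 rad/s.

ω₂ ≈ 358 rad/s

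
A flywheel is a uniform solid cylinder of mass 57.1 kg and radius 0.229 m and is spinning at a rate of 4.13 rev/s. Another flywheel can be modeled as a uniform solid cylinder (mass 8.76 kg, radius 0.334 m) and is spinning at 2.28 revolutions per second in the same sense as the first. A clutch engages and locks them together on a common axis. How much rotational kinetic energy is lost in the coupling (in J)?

No external torque acts about the common axis, so total angular momentum is conserved.
Moments of inertia: I_A = ½(57.1)(0.229)² = 1.497 kg·m²; I_B = ½(8.76)(0.334)² = 0.4886 kg·m².
Taking A's sense as positive: L = (1.497)(4.13) + (0.4886)(2.28) = 7.297 kg·m²·rev/s.
Combined I = 1.497 + 0.4886 = 1.986 kg·m².
ω_f = L / I = 7.297 / 1.986 = 3.675 rev/s.
KE_i = ½ΣIω² = 554.2 J; KE_f = ½(1.986)(23.09)² = 529.3 J.

ΔKE lost ≈ 24.9 J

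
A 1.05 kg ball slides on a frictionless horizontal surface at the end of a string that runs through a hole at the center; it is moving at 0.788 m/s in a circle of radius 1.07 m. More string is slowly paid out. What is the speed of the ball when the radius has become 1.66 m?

The only horizontal force on the mass is along the cord (radial), so it exerts no torque about the hole and angular momentum m v r is conserved.
v₂ = v₁ r₁ / r₂ = (0.788)(1.07) / (1.66) = 0.5079 m/s.

v₂ ≈ 0.508 m/s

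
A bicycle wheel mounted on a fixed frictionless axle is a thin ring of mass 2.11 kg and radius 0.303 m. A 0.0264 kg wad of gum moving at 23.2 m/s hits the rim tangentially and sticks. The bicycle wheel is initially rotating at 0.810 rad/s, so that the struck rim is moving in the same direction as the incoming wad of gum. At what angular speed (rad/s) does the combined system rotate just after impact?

|ω_f| ≈ 1.75 rad/s

The axle reaction passes through the axle and exerts no torque about it; angular momentum about the axle is conserved through the impact.
I_p = (2.11)(0.303)² = 0.1937 kg·m². Taking the sense of the wad of gum's angular momentum as positive, L_{wad} = m v R = (0.0264)(23.2)(0.303) = 0.1856 kg·m²/s.
L_i = +I_p ω_p + m v R = +(0.1937)(0.810) + 0.1856 = 0.3425 kg·m²/s.
After sticking, I_f = I_p + m R² = 0.1937 + (0.0264)(0.303)² = 0.1961 kg·m².
ω_f = L_i / I_f = 0.3425 / 0.1961 = 1.746 rad/s.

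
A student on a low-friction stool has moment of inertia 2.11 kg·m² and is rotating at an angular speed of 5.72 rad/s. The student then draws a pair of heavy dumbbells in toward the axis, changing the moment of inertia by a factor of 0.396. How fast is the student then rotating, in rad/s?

With no external torque about the axis, L is conserved: I₁ω₁ = I₂ω₂.
I₂ = 0.396 × 2.11 = 0.8356 kg·m².
ω₂ = I₁ω₁ / I₂ = (2.110)(5.72 rad/s) / (0.8356) = 14.44 rad/s.

ω₂ ≈ 14.4 rad/s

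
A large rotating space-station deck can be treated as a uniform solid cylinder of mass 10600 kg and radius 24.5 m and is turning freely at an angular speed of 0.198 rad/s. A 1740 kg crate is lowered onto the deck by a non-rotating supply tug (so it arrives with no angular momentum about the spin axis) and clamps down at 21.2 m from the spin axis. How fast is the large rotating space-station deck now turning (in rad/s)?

ω_f ≈ 0.159 rad/s

No external torque acts about the spin axis; L_before = L_after.
I_p = ½(10600)(24.5)² = 3.181e+06 kg·m².
Added inertia Σmr² = (1740)(21.2)² = 7.820e+05 kg·m²; I_f = 3.181e+06 + 7.820e+05 = 3.963e+06 kg·m².
ω_f = I_p ω_i / I_f = (3.181e+06)(0.198) / 3.963e+06 = 0.1589 rad/s.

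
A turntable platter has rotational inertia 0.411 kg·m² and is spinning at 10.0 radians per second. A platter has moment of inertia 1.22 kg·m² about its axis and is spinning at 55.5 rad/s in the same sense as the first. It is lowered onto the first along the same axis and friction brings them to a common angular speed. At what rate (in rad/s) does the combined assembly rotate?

|ω_f| ≈ 44.0 rad/s

The coupling torques are internal; angular momentum about the shared axis is conserved.
Taking A's sense as positive: L = (0.4110)(10.0) + (1.220)(55.5) = 71.82 kg·m²·rad/s.
Combined I = 0.4110 + 1.220 = 1.631 kg·m².
ω_f = L / I = 71.82 / 1.631 = 44.03 rad/s.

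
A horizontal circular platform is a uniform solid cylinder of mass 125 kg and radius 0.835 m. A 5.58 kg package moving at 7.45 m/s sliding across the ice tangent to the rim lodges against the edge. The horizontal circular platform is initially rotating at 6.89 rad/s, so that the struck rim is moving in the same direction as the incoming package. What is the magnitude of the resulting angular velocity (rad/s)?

|ω_f| ≈ 7.06 rad/s

The axle reaction passes through the central axle and exerts no torque about it; angular momentum about the central axle is conserved through the impact.
I_p = ½(125)(0.835)² = 43.58 kg·m². Taking the sense of the package's angular momentum as positive, L_{package} = m v R = (5.58)(7.45)(0.835) = 34.71 kg·m²/s.
L_i = +I_p ω_p + m v R = +(43.58)(6.89) + 34.71 = 335.0 kg·m²/s.
After sticking, I_f = I_p + m R² = 43.58 + (5.58)(0.835)² = 47.47 kg·m².
ω_f = L_i / I_f = 335.0 / 47.47 = 7.057 rad/s.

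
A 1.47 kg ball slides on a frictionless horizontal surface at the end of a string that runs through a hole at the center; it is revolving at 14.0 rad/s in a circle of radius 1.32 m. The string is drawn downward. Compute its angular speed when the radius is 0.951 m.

ω₂ ≈ 27.0 rad/s

The constraining force is radial, so m r² ω about the center is conserved.
ω₂ = ω₁ (r₁/r₂)² = (14.0)(1.32/0.951)² = 26.97 rad/s.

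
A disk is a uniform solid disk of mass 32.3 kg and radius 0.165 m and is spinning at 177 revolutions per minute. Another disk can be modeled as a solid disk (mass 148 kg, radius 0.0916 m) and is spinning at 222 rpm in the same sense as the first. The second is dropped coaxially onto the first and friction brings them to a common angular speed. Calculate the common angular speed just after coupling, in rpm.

|ω_f| ≈ 203 rpm

The coupling torques are internal; angular momentum about the shared axis is conserved.
Moments of inertia: I_A = ½(32.3)(0.165)² = 0.4397 kg·m²; I_B = ½(148)(0.0916)² = 0.6209 kg·m².
Taking A's sense as positive: L = (0.4397)(177) + (0.6209)(222) = 215.7 kg·m²·rpm.
Combined I = 0.4397 + 0.6209 = 1.061 kg·m².
ω_f = L / I = 215.7 / 1.061 = 203.3 rpm.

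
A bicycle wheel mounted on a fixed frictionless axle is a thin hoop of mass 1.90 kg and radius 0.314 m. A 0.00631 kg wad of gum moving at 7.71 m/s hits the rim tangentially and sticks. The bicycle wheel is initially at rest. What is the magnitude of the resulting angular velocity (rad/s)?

|ω_f| ≈ 0.0813 rad/s

About the axle the impulsive forces during the collision are internal, so angular momentum about that axis is conserved.
I_p = (1.90)(0.314)² = 0.1873 kg·m². Taking the sense of the wad of gum's angular momentum as positive, L_{wad} = m v R = (0.00631)(7.71)(0.314) = 0.01528 kg·m²/s.
L_i = 0 + 0.01528 = 0.01528 kg·m²/s.
After sticking, I_f = I_p + m R² = 0.1873 + (0.00631)(0.314)² = 0.1880 kg·m².
ω_f = L_i / I_f = 0.01528 / 0.1880 = 0.08128 rad/s.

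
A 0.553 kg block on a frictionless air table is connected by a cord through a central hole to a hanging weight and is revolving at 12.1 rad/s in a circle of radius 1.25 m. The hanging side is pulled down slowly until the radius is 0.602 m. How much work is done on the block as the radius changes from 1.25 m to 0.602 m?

W ≈ 209 J

The constraining force is radial, so m r² ω about the center is conserved.
ω₂ = ω₁ (r₁/r₂)² = (12.1)(1.25/0.602)² = 52.17 rad/s.
W = ΔKE = ½m(v₂² − v₁²) = 209.5 J.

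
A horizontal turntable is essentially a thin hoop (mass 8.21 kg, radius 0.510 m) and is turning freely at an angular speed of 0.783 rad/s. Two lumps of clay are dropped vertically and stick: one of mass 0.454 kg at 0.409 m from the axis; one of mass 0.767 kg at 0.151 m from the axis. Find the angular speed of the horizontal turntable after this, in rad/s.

The added mass arrives with no angular momentum about the axis, and any external torque about the axis is negligible, so the system's angular momentum is conserved.
I_p = (8.21)(0.510)² = 2.135 kg·m².
Added inertia Σmr² = (0.454)(0.409)² + (0.767)(0.151)² = 0.09343 kg·m²; I_f = 2.135 + 0.09343 = 2.229 kg·m².
ω_f = I_p ω_i / I_f = (2.135)(0.783) / 2.229 = 0.7502 rad/s.

ω_f ≈ 0.750 rad/s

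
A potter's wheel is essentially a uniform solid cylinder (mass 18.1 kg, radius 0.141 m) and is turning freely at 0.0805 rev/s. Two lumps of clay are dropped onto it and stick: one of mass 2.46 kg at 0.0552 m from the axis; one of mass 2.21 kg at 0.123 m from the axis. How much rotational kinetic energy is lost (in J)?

The added mass arrives with no angular momentum about the axis, and any external torque about the axis is negligible, so the system's angular momentum is conserved.
I_p = ½(18.1)(0.141)² = 0.1799 kg·m².
Added inertia Σmr² = (2.46)(0.0552)² + (2.21)(0.123)² = 0.04093 kg·m²; I_f = 0.1799 + 0.04093 = 0.2209 kg·m².
ω_f = I_p ω_i / I_f = (0.1799)(0.0805) / 0.2209 = 0.06558 rev/s.
KE_i = ½(0.1799)(0.5058 rad/s)² = 0.02301 J; KE_f = ½(0.2209)(0.4121)² = 0.01875 J.

energy lost ≈ 0.00427 J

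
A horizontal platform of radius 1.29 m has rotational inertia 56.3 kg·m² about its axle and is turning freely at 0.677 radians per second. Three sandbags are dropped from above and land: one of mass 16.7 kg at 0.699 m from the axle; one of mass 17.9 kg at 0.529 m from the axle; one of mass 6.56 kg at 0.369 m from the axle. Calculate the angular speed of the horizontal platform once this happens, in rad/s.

ω_f ≈ 0.542 rad/s

No external torque acts about the axle; L_before = L_after.
Added inertia Σmr² = (16.7)(0.699)² + (17.9)(0.529)² + (6.56)(0.369)² = 14.06 kg·m²; I_f = 56.30 + 14.06 = 70.36 kg·m².
ω_f = I_p ω_i / I_f = (56.30)(0.677) / 70.36 = 0.5417 rad/s.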